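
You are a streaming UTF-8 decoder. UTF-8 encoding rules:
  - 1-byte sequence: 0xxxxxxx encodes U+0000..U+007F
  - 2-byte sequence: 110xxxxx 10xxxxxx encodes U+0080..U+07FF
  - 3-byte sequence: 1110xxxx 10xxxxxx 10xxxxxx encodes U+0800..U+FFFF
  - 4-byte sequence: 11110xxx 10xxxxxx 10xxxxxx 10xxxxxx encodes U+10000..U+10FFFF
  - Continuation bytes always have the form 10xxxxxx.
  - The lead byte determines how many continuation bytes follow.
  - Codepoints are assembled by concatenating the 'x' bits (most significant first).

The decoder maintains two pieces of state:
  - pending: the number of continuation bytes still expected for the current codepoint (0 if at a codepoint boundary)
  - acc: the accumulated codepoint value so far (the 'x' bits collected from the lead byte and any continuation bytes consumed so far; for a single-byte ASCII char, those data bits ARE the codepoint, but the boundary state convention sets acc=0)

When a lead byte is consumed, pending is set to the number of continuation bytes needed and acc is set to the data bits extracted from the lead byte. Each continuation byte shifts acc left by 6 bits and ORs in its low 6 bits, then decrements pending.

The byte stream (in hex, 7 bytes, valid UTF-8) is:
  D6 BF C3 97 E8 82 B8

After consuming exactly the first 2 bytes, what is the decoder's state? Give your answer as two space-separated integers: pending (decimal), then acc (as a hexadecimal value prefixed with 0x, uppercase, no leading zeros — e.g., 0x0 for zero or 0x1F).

Answer: 0 0x5BF

Derivation:
Byte[0]=D6: 2-byte lead. pending=1, acc=0x16
Byte[1]=BF: continuation. acc=(acc<<6)|0x3F=0x5BF, pending=0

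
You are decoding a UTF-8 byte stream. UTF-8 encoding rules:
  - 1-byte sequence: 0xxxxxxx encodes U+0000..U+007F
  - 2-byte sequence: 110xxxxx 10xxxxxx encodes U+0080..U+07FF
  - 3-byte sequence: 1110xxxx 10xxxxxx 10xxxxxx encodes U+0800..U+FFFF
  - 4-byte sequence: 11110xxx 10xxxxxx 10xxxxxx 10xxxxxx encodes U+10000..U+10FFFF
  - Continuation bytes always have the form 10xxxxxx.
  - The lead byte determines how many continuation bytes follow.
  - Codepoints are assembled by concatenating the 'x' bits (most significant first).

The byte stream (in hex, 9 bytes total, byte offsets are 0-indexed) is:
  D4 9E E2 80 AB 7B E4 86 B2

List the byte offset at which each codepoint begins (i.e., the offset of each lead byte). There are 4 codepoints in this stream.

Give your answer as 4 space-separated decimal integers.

Answer: 0 2 5 6

Derivation:
Byte[0]=D4: 2-byte lead, need 1 cont bytes. acc=0x14
Byte[1]=9E: continuation. acc=(acc<<6)|0x1E=0x51E
Completed: cp=U+051E (starts at byte 0)
Byte[2]=E2: 3-byte lead, need 2 cont bytes. acc=0x2
Byte[3]=80: continuation. acc=(acc<<6)|0x00=0x80
Byte[4]=AB: continuation. acc=(acc<<6)|0x2B=0x202B
Completed: cp=U+202B (starts at byte 2)
Byte[5]=7B: 1-byte ASCII. cp=U+007B
Byte[6]=E4: 3-byte lead, need 2 cont bytes. acc=0x4
Byte[7]=86: continuation. acc=(acc<<6)|0x06=0x106
Byte[8]=B2: continuation. acc=(acc<<6)|0x32=0x41B2
Completed: cp=U+41B2 (starts at byte 6)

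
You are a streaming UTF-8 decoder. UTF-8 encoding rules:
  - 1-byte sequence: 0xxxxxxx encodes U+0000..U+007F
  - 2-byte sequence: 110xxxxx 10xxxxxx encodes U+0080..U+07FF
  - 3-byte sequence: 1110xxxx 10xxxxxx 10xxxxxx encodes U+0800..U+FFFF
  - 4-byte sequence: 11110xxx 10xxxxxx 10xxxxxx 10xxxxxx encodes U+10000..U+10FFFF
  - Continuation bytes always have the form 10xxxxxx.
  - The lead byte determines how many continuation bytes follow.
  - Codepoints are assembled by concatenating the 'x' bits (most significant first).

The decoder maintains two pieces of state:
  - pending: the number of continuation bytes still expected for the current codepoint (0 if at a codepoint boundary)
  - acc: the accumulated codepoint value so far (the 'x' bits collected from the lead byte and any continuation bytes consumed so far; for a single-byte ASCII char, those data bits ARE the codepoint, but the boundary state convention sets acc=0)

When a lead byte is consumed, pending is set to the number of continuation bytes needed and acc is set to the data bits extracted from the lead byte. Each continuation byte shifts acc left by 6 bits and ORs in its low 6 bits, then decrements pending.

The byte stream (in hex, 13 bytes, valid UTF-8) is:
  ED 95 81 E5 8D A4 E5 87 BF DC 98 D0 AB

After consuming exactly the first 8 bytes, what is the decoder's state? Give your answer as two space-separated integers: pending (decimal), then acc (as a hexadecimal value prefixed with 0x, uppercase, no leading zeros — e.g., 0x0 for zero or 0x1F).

Byte[0]=ED: 3-byte lead. pending=2, acc=0xD
Byte[1]=95: continuation. acc=(acc<<6)|0x15=0x355, pending=1
Byte[2]=81: continuation. acc=(acc<<6)|0x01=0xD541, pending=0
Byte[3]=E5: 3-byte lead. pending=2, acc=0x5
Byte[4]=8D: continuation. acc=(acc<<6)|0x0D=0x14D, pending=1
Byte[5]=A4: continuation. acc=(acc<<6)|0x24=0x5364, pending=0
Byte[6]=E5: 3-byte lead. pending=2, acc=0x5
Byte[7]=87: continuation. acc=(acc<<6)|0x07=0x147, pending=1

Answer: 1 0x147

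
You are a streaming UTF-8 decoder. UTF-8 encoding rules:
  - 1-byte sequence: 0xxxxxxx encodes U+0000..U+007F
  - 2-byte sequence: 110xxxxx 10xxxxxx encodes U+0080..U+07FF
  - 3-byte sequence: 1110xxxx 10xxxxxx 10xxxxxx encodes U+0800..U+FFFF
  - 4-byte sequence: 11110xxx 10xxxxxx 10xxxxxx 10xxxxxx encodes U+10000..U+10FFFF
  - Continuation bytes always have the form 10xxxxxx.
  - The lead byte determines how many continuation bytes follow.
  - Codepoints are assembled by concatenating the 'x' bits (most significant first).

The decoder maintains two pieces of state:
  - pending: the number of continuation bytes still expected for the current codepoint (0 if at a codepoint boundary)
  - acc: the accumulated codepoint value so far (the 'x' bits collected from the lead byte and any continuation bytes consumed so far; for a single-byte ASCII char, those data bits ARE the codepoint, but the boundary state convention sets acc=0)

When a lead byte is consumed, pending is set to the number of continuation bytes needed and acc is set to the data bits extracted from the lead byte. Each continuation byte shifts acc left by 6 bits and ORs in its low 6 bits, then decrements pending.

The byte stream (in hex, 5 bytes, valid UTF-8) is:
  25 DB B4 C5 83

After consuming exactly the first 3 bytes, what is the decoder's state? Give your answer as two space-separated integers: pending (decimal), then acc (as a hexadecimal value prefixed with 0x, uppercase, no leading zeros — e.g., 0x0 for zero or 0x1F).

Answer: 0 0x6F4

Derivation:
Byte[0]=25: 1-byte. pending=0, acc=0x0
Byte[1]=DB: 2-byte lead. pending=1, acc=0x1B
Byte[2]=B4: continuation. acc=(acc<<6)|0x34=0x6F4, pending=0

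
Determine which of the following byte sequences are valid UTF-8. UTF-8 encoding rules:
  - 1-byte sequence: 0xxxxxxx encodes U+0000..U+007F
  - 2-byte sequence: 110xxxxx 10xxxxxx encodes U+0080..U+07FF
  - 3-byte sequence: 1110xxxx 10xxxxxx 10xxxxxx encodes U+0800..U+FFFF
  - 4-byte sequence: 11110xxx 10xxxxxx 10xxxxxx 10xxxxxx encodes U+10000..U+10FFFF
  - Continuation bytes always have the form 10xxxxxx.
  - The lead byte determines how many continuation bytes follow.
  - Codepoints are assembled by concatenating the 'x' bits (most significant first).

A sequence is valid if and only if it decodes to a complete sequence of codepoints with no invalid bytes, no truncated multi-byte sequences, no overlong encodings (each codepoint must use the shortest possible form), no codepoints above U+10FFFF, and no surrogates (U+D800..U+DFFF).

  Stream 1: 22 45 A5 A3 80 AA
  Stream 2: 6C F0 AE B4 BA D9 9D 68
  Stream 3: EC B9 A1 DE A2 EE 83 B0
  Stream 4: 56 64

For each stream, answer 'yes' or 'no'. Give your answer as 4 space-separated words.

Stream 1: error at byte offset 2. INVALID
Stream 2: decodes cleanly. VALID
Stream 3: decodes cleanly. VALID
Stream 4: decodes cleanly. VALID

Answer: no yes yes yes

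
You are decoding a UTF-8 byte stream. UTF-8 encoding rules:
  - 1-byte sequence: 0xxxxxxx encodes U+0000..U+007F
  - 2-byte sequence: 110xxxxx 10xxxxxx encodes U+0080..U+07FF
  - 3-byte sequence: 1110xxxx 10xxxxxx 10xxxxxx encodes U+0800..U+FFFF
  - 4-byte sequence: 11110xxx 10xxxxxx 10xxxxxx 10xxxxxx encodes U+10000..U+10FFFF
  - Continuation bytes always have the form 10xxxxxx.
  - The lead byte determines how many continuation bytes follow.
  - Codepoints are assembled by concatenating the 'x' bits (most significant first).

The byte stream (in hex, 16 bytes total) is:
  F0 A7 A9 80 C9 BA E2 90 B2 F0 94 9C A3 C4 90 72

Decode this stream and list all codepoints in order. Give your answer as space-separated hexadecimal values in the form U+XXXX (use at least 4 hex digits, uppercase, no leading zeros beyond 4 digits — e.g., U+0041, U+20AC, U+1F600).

Byte[0]=F0: 4-byte lead, need 3 cont bytes. acc=0x0
Byte[1]=A7: continuation. acc=(acc<<6)|0x27=0x27
Byte[2]=A9: continuation. acc=(acc<<6)|0x29=0x9E9
Byte[3]=80: continuation. acc=(acc<<6)|0x00=0x27A40
Completed: cp=U+27A40 (starts at byte 0)
Byte[4]=C9: 2-byte lead, need 1 cont bytes. acc=0x9
Byte[5]=BA: continuation. acc=(acc<<6)|0x3A=0x27A
Completed: cp=U+027A (starts at byte 4)
Byte[6]=E2: 3-byte lead, need 2 cont bytes. acc=0x2
Byte[7]=90: continuation. acc=(acc<<6)|0x10=0x90
Byte[8]=B2: continuation. acc=(acc<<6)|0x32=0x2432
Completed: cp=U+2432 (starts at byte 6)
Byte[9]=F0: 4-byte lead, need 3 cont bytes. acc=0x0
Byte[10]=94: continuation. acc=(acc<<6)|0x14=0x14
Byte[11]=9C: continuation. acc=(acc<<6)|0x1C=0x51C
Byte[12]=A3: continuation. acc=(acc<<6)|0x23=0x14723
Completed: cp=U+14723 (starts at byte 9)
Byte[13]=C4: 2-byte lead, need 1 cont bytes. acc=0x4
Byte[14]=90: continuation. acc=(acc<<6)|0x10=0x110
Completed: cp=U+0110 (starts at byte 13)
Byte[15]=72: 1-byte ASCII. cp=U+0072

Answer: U+27A40 U+027A U+2432 U+14723 U+0110 U+0072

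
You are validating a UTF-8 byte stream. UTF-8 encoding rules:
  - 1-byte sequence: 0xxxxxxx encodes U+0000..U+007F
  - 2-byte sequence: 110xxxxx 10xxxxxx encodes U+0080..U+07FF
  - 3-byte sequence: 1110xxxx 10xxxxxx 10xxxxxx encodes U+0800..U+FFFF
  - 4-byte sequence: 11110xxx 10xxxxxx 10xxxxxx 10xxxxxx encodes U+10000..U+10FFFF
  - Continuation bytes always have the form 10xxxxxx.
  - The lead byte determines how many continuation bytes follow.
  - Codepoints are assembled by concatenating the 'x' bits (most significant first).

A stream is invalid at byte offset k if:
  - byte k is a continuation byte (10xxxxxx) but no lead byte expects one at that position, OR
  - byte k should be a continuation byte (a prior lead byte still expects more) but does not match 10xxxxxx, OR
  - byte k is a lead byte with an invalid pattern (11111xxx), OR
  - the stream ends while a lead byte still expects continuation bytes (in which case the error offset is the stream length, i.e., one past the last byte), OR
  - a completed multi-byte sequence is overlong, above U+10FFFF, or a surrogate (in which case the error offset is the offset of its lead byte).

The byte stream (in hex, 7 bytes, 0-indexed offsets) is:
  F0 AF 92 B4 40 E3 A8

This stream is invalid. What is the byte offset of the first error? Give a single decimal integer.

Answer: 7

Derivation:
Byte[0]=F0: 4-byte lead, need 3 cont bytes. acc=0x0
Byte[1]=AF: continuation. acc=(acc<<6)|0x2F=0x2F
Byte[2]=92: continuation. acc=(acc<<6)|0x12=0xBD2
Byte[3]=B4: continuation. acc=(acc<<6)|0x34=0x2F4B4
Completed: cp=U+2F4B4 (starts at byte 0)
Byte[4]=40: 1-byte ASCII. cp=U+0040
Byte[5]=E3: 3-byte lead, need 2 cont bytes. acc=0x3
Byte[6]=A8: continuation. acc=(acc<<6)|0x28=0xE8
Byte[7]: stream ended, expected continuation. INVALID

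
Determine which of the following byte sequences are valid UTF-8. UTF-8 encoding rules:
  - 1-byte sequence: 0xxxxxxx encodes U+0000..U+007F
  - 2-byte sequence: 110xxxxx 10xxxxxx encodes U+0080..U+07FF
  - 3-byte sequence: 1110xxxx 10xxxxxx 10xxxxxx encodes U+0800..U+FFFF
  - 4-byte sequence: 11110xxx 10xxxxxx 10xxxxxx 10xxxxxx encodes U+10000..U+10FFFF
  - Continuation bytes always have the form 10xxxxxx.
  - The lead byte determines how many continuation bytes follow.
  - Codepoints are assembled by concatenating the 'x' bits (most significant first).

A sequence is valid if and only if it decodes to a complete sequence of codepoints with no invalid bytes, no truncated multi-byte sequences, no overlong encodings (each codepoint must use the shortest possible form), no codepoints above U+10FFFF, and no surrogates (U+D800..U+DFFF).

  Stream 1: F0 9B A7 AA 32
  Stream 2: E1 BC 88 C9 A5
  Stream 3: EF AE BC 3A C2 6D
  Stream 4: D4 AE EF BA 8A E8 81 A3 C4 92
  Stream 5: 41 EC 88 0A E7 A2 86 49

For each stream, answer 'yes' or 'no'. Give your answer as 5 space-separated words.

Stream 1: decodes cleanly. VALID
Stream 2: decodes cleanly. VALID
Stream 3: error at byte offset 5. INVALID
Stream 4: decodes cleanly. VALID
Stream 5: error at byte offset 3. INVALID

Answer: yes yes no yes no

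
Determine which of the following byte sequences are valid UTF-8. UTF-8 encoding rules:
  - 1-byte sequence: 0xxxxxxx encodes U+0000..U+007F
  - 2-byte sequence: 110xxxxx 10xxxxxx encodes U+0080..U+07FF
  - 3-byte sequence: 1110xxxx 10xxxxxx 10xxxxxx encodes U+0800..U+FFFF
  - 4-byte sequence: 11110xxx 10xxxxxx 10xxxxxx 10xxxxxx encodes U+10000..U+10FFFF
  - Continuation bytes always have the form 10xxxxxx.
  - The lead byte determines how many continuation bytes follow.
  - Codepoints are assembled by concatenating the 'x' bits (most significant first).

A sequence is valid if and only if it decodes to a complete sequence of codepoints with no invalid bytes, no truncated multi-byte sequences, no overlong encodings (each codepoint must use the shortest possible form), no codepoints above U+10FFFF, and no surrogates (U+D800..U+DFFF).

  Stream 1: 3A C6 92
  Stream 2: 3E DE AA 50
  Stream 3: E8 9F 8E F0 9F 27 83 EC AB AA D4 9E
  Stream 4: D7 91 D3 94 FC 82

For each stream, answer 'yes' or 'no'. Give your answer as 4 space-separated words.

Answer: yes yes no no

Derivation:
Stream 1: decodes cleanly. VALID
Stream 2: decodes cleanly. VALID
Stream 3: error at byte offset 5. INVALID
Stream 4: error at byte offset 4. INVALID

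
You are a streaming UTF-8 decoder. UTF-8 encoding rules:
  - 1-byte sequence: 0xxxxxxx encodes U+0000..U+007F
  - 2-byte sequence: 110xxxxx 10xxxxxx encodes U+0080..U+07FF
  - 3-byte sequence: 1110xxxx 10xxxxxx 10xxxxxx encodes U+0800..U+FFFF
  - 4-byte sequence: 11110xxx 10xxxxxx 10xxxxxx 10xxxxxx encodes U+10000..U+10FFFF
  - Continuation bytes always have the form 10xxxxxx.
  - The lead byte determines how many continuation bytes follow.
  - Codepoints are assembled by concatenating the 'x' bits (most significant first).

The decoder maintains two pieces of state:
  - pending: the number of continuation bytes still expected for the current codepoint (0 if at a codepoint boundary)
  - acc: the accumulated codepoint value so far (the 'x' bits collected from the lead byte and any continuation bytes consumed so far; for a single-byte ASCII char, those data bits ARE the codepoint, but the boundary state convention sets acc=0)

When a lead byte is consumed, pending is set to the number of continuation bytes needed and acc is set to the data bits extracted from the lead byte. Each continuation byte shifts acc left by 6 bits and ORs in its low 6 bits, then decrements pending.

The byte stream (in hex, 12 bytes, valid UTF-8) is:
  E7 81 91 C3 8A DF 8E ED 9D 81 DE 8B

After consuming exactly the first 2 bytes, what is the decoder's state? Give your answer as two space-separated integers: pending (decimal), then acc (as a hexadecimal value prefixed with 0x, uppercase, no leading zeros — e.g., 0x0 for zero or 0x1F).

Answer: 1 0x1C1

Derivation:
Byte[0]=E7: 3-byte lead. pending=2, acc=0x7
Byte[1]=81: continuation. acc=(acc<<6)|0x01=0x1C1, pending=1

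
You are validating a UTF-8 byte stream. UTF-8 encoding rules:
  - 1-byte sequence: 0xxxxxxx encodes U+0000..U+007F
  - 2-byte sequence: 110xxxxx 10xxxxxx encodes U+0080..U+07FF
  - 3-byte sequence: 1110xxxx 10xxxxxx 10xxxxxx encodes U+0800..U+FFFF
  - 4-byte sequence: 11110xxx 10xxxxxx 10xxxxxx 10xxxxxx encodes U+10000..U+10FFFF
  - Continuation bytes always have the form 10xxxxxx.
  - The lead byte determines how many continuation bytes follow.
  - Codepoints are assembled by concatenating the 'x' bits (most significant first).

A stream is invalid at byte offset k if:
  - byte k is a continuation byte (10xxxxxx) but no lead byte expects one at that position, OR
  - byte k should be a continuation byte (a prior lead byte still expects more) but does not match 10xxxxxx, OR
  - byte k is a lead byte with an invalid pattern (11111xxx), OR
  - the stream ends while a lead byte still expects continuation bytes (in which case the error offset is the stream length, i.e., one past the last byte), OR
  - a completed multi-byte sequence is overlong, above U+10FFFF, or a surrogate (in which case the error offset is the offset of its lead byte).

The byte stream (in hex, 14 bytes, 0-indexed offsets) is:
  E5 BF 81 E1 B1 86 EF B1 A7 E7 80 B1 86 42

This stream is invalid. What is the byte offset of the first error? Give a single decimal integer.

Byte[0]=E5: 3-byte lead, need 2 cont bytes. acc=0x5
Byte[1]=BF: continuation. acc=(acc<<6)|0x3F=0x17F
Byte[2]=81: continuation. acc=(acc<<6)|0x01=0x5FC1
Completed: cp=U+5FC1 (starts at byte 0)
Byte[3]=E1: 3-byte lead, need 2 cont bytes. acc=0x1
Byte[4]=B1: continuation. acc=(acc<<6)|0x31=0x71
Byte[5]=86: continuation. acc=(acc<<6)|0x06=0x1C46
Completed: cp=U+1C46 (starts at byte 3)
Byte[6]=EF: 3-byte lead, need 2 cont bytes. acc=0xF
Byte[7]=B1: continuation. acc=(acc<<6)|0x31=0x3F1
Byte[8]=A7: continuation. acc=(acc<<6)|0x27=0xFC67
Completed: cp=U+FC67 (starts at byte 6)
Byte[9]=E7: 3-byte lead, need 2 cont bytes. acc=0x7
Byte[10]=80: continuation. acc=(acc<<6)|0x00=0x1C0
Byte[11]=B1: continuation. acc=(acc<<6)|0x31=0x7031
Completed: cp=U+7031 (starts at byte 9)
Byte[12]=86: INVALID lead byte (not 0xxx/110x/1110/11110)

Answer: 12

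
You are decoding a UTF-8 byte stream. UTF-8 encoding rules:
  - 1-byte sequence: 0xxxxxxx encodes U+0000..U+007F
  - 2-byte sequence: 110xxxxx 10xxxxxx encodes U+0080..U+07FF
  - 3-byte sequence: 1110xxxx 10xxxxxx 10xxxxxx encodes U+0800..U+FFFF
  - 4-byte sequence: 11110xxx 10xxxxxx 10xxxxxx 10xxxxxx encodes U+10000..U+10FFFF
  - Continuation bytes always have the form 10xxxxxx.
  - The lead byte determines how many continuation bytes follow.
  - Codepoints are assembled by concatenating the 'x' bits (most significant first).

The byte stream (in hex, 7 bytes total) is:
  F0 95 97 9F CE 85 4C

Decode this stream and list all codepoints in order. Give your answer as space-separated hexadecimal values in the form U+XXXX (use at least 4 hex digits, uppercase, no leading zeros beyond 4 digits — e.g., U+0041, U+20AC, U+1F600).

Byte[0]=F0: 4-byte lead, need 3 cont bytes. acc=0x0
Byte[1]=95: continuation. acc=(acc<<6)|0x15=0x15
Byte[2]=97: continuation. acc=(acc<<6)|0x17=0x557
Byte[3]=9F: continuation. acc=(acc<<6)|0x1F=0x155DF
Completed: cp=U+155DF (starts at byte 0)
Byte[4]=CE: 2-byte lead, need 1 cont bytes. acc=0xE
Byte[5]=85: continuation. acc=(acc<<6)|0x05=0x385
Completed: cp=U+0385 (starts at byte 4)
Byte[6]=4C: 1-byte ASCII. cp=U+004C

Answer: U+155DF U+0385 U+004C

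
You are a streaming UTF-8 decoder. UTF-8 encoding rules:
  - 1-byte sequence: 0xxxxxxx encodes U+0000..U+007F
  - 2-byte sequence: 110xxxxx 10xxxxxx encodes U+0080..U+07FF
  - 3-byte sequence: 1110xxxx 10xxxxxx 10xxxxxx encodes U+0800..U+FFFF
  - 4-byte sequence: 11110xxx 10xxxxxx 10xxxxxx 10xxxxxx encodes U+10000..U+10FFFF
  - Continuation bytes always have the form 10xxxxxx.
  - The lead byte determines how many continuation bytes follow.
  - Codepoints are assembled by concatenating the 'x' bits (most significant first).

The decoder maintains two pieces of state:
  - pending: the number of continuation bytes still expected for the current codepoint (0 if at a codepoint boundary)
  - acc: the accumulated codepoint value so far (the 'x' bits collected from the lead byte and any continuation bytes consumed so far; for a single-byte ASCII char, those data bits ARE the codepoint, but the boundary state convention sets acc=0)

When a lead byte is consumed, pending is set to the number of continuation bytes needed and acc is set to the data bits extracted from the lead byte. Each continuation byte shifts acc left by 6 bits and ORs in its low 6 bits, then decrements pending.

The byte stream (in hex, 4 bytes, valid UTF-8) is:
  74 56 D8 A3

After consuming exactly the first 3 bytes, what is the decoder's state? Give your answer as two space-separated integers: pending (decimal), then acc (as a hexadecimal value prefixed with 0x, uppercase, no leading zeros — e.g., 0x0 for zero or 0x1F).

Byte[0]=74: 1-byte. pending=0, acc=0x0
Byte[1]=56: 1-byte. pending=0, acc=0x0
Byte[2]=D8: 2-byte lead. pending=1, acc=0x18

Answer: 1 0x18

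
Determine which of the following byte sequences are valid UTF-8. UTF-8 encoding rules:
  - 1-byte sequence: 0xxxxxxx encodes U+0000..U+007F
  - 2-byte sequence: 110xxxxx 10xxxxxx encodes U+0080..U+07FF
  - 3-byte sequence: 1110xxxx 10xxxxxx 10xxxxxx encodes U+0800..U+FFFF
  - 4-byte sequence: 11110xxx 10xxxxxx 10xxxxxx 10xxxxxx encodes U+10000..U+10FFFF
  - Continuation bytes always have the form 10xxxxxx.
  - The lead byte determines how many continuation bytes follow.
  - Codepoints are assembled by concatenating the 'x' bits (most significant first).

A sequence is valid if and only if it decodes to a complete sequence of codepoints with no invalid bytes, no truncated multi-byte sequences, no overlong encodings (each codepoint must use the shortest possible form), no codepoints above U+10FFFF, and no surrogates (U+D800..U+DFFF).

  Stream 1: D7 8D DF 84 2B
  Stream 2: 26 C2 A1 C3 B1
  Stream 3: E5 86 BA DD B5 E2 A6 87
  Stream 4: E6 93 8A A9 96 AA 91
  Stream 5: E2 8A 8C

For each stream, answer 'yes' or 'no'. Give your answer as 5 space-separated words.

Answer: yes yes yes no yes

Derivation:
Stream 1: decodes cleanly. VALID
Stream 2: decodes cleanly. VALID
Stream 3: decodes cleanly. VALID
Stream 4: error at byte offset 3. INVALID
Stream 5: decodes cleanly. VALID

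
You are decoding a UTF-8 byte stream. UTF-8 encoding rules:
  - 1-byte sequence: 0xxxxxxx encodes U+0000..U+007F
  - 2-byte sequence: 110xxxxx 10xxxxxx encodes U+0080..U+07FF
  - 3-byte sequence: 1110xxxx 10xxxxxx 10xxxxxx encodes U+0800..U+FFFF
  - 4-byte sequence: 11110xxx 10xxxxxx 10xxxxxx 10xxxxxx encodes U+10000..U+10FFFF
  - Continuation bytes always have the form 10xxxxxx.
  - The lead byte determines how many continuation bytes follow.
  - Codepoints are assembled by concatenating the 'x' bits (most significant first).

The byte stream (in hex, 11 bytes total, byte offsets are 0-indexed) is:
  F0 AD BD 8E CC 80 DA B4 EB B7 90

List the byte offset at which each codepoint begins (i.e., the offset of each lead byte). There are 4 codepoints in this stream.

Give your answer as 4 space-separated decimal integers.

Byte[0]=F0: 4-byte lead, need 3 cont bytes. acc=0x0
Byte[1]=AD: continuation. acc=(acc<<6)|0x2D=0x2D
Byte[2]=BD: continuation. acc=(acc<<6)|0x3D=0xB7D
Byte[3]=8E: continuation. acc=(acc<<6)|0x0E=0x2DF4E
Completed: cp=U+2DF4E (starts at byte 0)
Byte[4]=CC: 2-byte lead, need 1 cont bytes. acc=0xC
Byte[5]=80: continuation. acc=(acc<<6)|0x00=0x300
Completed: cp=U+0300 (starts at byte 4)
Byte[6]=DA: 2-byte lead, need 1 cont bytes. acc=0x1A
Byte[7]=B4: continuation. acc=(acc<<6)|0x34=0x6B4
Completed: cp=U+06B4 (starts at byte 6)
Byte[8]=EB: 3-byte lead, need 2 cont bytes. acc=0xB
Byte[9]=B7: continuation. acc=(acc<<6)|0x37=0x2F7
Byte[10]=90: continuation. acc=(acc<<6)|0x10=0xBDD0
Completed: cp=U+BDD0 (starts at byte 8)

Answer: 0 4 6 8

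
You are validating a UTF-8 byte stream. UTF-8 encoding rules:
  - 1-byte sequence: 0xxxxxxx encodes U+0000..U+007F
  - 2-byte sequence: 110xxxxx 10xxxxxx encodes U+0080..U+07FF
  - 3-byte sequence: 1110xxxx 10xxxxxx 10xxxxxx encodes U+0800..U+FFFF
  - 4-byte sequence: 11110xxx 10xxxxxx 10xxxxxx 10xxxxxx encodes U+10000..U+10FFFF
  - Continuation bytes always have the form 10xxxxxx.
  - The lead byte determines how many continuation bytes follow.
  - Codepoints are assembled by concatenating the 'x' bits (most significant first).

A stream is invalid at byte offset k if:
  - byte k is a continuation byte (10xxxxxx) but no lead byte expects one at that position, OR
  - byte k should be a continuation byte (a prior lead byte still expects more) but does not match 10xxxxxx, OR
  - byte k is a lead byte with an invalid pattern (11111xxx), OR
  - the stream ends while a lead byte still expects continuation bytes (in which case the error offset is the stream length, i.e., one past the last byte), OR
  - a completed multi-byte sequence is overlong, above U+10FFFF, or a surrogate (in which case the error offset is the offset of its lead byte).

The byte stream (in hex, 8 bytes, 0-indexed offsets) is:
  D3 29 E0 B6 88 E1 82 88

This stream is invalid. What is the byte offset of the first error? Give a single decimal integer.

Answer: 1

Derivation:
Byte[0]=D3: 2-byte lead, need 1 cont bytes. acc=0x13
Byte[1]=29: expected 10xxxxxx continuation. INVALID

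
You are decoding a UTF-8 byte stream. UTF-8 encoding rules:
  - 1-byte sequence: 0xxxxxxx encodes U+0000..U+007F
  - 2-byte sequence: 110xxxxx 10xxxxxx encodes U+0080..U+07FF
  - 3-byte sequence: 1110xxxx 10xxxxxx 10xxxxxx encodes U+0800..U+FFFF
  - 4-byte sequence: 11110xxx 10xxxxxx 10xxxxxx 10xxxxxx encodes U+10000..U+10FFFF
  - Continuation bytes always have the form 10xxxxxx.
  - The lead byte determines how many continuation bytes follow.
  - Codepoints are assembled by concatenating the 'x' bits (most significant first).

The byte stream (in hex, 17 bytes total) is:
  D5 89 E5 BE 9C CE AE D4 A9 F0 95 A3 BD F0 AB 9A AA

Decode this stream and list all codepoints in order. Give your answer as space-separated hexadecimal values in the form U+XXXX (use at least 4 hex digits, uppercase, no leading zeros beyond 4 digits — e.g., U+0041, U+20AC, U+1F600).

Answer: U+0549 U+5F9C U+03AE U+0529 U+158FD U+2B6AA

Derivation:
Byte[0]=D5: 2-byte lead, need 1 cont bytes. acc=0x15
Byte[1]=89: continuation. acc=(acc<<6)|0x09=0x549
Completed: cp=U+0549 (starts at byte 0)
Byte[2]=E5: 3-byte lead, need 2 cont bytes. acc=0x5
Byte[3]=BE: continuation. acc=(acc<<6)|0x3E=0x17E
Byte[4]=9C: continuation. acc=(acc<<6)|0x1C=0x5F9C
Completed: cp=U+5F9C (starts at byte 2)
Byte[5]=CE: 2-byte lead, need 1 cont bytes. acc=0xE
Byte[6]=AE: continuation. acc=(acc<<6)|0x2E=0x3AE
Completed: cp=U+03AE (starts at byte 5)
Byte[7]=D4: 2-byte lead, need 1 cont bytes. acc=0x14
Byte[8]=A9: continuation. acc=(acc<<6)|0x29=0x529
Completed: cp=U+0529 (starts at byte 7)
Byte[9]=F0: 4-byte lead, need 3 cont bytes. acc=0x0
Byte[10]=95: continuation. acc=(acc<<6)|0x15=0x15
Byte[11]=A3: continuation. acc=(acc<<6)|0x23=0x563
Byte[12]=BD: continuation. acc=(acc<<6)|0x3D=0x158FD
Completed: cp=U+158FD (starts at byte 9)
Byte[13]=F0: 4-byte lead, need 3 cont bytes. acc=0x0
Byte[14]=AB: continuation. acc=(acc<<6)|0x2B=0x2B
Byte[15]=9A: continuation. acc=(acc<<6)|0x1A=0xADA
Byte[16]=AA: continuation. acc=(acc<<6)|0x2A=0x2B6AA
Completed: cp=U+2B6AA (starts at byte 13)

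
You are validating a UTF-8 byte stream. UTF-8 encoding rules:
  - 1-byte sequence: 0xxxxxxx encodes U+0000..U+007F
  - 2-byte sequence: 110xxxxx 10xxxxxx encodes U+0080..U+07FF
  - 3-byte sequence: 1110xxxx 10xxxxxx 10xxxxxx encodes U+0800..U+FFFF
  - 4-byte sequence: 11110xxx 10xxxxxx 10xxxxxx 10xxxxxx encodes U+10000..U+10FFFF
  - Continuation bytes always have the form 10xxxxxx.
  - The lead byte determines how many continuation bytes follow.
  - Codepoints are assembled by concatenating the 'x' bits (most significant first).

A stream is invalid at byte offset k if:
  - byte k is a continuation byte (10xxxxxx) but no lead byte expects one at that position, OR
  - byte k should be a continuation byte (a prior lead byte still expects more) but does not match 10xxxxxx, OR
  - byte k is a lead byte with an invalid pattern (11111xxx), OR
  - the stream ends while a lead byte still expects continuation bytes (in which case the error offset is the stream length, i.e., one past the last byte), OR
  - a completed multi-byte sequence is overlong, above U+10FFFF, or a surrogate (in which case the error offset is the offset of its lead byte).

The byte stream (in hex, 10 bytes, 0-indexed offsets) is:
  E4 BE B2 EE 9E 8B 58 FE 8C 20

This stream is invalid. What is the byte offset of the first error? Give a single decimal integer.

Answer: 7

Derivation:
Byte[0]=E4: 3-byte lead, need 2 cont bytes. acc=0x4
Byte[1]=BE: continuation. acc=(acc<<6)|0x3E=0x13E
Byte[2]=B2: continuation. acc=(acc<<6)|0x32=0x4FB2
Completed: cp=U+4FB2 (starts at byte 0)
Byte[3]=EE: 3-byte lead, need 2 cont bytes. acc=0xE
Byte[4]=9E: continuation. acc=(acc<<6)|0x1E=0x39E
Byte[5]=8B: continuation. acc=(acc<<6)|0x0B=0xE78B
Completed: cp=U+E78B (starts at byte 3)
Byte[6]=58: 1-byte ASCII. cp=U+0058
Byte[7]=FE: INVALID lead byte (not 0xxx/110x/1110/11110)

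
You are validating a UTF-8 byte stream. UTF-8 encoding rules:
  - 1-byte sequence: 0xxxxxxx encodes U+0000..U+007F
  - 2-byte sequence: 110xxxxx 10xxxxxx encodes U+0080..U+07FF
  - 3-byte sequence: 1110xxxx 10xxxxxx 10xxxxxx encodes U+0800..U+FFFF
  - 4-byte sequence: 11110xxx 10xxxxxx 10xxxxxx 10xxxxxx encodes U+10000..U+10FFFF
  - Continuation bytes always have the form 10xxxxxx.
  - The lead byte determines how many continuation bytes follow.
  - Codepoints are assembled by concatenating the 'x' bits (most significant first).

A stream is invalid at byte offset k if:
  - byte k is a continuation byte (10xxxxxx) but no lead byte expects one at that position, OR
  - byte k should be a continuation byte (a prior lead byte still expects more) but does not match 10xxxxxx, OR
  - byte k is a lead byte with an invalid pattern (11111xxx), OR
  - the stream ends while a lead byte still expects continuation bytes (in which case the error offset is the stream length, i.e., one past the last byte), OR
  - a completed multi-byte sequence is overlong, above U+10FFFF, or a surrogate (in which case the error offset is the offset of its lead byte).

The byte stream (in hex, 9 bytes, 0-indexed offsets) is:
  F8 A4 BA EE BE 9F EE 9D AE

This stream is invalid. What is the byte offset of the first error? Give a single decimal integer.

Byte[0]=F8: INVALID lead byte (not 0xxx/110x/1110/11110)

Answer: 0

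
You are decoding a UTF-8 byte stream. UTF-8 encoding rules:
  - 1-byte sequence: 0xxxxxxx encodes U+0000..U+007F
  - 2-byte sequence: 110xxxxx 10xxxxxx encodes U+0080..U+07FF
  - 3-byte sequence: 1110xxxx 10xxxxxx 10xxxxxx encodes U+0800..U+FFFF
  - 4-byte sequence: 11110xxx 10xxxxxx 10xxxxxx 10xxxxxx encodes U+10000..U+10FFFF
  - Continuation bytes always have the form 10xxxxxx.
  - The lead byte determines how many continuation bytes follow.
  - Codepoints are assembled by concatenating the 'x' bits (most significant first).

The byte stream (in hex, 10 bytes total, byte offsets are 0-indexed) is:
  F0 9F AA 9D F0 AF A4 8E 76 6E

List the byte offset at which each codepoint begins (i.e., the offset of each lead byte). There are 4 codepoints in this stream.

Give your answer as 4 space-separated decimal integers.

Answer: 0 4 8 9

Derivation:
Byte[0]=F0: 4-byte lead, need 3 cont bytes. acc=0x0
Byte[1]=9F: continuation. acc=(acc<<6)|0x1F=0x1F
Byte[2]=AA: continuation. acc=(acc<<6)|0x2A=0x7EA
Byte[3]=9D: continuation. acc=(acc<<6)|0x1D=0x1FA9D
Completed: cp=U+1FA9D (starts at byte 0)
Byte[4]=F0: 4-byte lead, need 3 cont bytes. acc=0x0
Byte[5]=AF: continuation. acc=(acc<<6)|0x2F=0x2F
Byte[6]=A4: continuation. acc=(acc<<6)|0x24=0xBE4
Byte[7]=8E: continuation. acc=(acc<<6)|0x0E=0x2F90E
Completed: cp=U+2F90E (starts at byte 4)
Byte[8]=76: 1-byte ASCII. cp=U+0076
Byte[9]=6E: 1-byte ASCII. cp=U+006E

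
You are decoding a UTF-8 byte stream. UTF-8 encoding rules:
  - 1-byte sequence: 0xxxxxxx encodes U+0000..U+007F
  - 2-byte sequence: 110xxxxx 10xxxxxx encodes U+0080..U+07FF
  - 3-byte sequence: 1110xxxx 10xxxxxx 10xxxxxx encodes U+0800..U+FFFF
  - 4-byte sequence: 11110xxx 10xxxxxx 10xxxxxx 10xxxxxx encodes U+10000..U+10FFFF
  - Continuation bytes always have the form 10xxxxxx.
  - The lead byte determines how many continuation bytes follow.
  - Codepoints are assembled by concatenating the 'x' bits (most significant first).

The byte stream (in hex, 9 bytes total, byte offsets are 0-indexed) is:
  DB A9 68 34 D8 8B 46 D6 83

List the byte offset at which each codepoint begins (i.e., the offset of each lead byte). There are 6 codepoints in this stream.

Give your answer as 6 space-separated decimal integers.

Byte[0]=DB: 2-byte lead, need 1 cont bytes. acc=0x1B
Byte[1]=A9: continuation. acc=(acc<<6)|0x29=0x6E9
Completed: cp=U+06E9 (starts at byte 0)
Byte[2]=68: 1-byte ASCII. cp=U+0068
Byte[3]=34: 1-byte ASCII. cp=U+0034
Byte[4]=D8: 2-byte lead, need 1 cont bytes. acc=0x18
Byte[5]=8B: continuation. acc=(acc<<6)|0x0B=0x60B
Completed: cp=U+060B (starts at byte 4)
Byte[6]=46: 1-byte ASCII. cp=U+0046
Byte[7]=D6: 2-byte lead, need 1 cont bytes. acc=0x16
Byte[8]=83: continuation. acc=(acc<<6)|0x03=0x583
Completed: cp=U+0583 (starts at byte 7)

Answer: 0 2 3 4 6 7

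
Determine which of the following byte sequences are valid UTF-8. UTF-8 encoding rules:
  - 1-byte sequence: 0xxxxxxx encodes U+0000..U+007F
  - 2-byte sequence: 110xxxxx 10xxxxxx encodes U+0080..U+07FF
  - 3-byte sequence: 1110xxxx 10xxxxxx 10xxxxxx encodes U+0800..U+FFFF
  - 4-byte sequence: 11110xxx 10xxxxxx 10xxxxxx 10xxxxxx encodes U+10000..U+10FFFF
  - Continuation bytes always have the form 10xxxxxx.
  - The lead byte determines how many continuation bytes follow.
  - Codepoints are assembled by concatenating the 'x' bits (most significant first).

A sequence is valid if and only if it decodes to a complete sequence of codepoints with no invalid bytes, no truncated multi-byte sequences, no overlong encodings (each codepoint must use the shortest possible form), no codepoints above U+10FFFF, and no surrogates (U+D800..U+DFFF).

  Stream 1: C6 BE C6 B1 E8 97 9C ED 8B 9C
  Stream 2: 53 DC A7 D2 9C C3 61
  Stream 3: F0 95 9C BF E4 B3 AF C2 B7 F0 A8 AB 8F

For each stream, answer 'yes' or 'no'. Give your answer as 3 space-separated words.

Answer: yes no yes

Derivation:
Stream 1: decodes cleanly. VALID
Stream 2: error at byte offset 6. INVALID
Stream 3: decodes cleanly. VALID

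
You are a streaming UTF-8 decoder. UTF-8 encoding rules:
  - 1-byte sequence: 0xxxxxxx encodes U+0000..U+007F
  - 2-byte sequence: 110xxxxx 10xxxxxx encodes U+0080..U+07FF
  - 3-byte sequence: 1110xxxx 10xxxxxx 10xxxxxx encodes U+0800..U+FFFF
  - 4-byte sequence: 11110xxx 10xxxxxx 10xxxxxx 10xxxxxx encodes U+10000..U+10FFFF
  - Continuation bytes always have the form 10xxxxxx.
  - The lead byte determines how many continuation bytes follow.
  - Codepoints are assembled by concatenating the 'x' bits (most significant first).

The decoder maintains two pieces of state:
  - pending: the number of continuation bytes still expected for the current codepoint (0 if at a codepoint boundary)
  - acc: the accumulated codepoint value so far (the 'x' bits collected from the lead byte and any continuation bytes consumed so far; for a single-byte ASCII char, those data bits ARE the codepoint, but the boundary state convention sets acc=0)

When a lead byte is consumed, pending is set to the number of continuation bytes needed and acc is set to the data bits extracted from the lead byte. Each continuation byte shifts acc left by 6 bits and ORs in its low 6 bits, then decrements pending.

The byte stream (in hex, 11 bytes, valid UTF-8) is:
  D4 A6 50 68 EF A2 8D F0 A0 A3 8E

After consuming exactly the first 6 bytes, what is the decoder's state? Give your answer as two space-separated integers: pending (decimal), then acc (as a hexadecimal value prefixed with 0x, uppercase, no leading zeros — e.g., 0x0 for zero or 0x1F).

Byte[0]=D4: 2-byte lead. pending=1, acc=0x14
Byte[1]=A6: continuation. acc=(acc<<6)|0x26=0x526, pending=0
Byte[2]=50: 1-byte. pending=0, acc=0x0
Byte[3]=68: 1-byte. pending=0, acc=0x0
Byte[4]=EF: 3-byte lead. pending=2, acc=0xF
Byte[5]=A2: continuation. acc=(acc<<6)|0x22=0x3E2, pending=1

Answer: 1 0x3E2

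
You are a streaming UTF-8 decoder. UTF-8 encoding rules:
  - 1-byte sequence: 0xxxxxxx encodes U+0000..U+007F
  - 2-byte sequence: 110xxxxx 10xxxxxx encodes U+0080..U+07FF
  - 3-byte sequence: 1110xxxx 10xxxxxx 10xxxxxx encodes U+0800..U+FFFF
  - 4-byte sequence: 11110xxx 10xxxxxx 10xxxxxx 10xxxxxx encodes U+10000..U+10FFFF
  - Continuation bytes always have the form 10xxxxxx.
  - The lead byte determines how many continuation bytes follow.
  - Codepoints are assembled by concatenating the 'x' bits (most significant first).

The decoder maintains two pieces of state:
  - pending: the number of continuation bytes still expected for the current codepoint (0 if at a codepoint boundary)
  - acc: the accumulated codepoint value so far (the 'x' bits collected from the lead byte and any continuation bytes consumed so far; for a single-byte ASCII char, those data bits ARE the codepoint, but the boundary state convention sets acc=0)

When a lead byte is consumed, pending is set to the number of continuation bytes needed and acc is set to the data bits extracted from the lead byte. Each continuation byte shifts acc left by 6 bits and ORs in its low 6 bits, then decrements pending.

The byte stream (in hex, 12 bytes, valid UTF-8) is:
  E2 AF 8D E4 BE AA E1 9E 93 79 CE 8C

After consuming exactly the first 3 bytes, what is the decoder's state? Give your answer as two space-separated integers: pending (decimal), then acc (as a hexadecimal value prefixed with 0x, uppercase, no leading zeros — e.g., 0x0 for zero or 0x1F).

Answer: 0 0x2BCD

Derivation:
Byte[0]=E2: 3-byte lead. pending=2, acc=0x2
Byte[1]=AF: continuation. acc=(acc<<6)|0x2F=0xAF, pending=1
Byte[2]=8D: continuation. acc=(acc<<6)|0x0D=0x2BCD, pending=0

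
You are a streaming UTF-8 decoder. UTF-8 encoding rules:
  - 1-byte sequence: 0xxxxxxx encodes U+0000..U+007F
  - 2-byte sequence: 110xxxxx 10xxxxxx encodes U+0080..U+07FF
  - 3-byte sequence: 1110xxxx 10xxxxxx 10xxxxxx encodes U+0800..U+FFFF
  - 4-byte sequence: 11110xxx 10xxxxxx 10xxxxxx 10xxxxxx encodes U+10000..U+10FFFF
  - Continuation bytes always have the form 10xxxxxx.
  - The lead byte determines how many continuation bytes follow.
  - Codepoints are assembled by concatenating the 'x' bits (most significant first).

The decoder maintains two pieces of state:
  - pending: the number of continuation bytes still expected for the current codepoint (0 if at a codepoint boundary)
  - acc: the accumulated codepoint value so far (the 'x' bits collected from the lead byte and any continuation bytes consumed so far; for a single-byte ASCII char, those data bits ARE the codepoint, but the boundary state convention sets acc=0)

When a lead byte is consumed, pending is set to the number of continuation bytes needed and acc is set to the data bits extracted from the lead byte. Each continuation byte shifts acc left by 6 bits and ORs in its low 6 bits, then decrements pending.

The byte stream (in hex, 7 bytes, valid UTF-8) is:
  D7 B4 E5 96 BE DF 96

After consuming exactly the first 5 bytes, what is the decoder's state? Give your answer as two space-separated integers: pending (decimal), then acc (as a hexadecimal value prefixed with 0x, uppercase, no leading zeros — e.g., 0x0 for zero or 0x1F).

Byte[0]=D7: 2-byte lead. pending=1, acc=0x17
Byte[1]=B4: continuation. acc=(acc<<6)|0x34=0x5F4, pending=0
Byte[2]=E5: 3-byte lead. pending=2, acc=0x5
Byte[3]=96: continuation. acc=(acc<<6)|0x16=0x156, pending=1
Byte[4]=BE: continuation. acc=(acc<<6)|0x3E=0x55BE, pending=0

Answer: 0 0x55BE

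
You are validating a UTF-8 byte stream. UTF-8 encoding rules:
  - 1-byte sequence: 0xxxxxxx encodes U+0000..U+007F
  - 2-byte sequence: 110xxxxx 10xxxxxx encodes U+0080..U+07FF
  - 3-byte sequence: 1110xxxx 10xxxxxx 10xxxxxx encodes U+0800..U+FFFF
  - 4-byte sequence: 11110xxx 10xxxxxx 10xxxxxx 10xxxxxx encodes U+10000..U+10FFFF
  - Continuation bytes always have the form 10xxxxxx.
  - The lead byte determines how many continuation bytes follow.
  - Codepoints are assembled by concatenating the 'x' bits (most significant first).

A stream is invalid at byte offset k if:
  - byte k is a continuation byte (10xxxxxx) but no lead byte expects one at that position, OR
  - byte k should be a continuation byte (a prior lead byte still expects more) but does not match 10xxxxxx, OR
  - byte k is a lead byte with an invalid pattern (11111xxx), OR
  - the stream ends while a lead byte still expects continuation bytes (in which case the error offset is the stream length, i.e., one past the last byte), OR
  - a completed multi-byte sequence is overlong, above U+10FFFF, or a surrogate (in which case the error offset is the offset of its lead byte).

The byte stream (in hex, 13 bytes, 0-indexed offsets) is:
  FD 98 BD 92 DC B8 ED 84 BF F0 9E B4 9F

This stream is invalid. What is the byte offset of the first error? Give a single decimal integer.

Byte[0]=FD: INVALID lead byte (not 0xxx/110x/1110/11110)

Answer: 0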